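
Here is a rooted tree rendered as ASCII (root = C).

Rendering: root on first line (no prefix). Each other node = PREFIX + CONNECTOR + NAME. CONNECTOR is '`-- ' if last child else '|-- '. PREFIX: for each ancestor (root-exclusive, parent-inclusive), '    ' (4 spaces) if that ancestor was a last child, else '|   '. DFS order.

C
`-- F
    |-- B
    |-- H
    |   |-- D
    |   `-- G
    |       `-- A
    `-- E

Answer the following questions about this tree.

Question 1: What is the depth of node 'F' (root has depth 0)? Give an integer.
Answer: 1

Derivation:
Path from root to F: C -> F
Depth = number of edges = 1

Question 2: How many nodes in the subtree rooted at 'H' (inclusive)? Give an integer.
Subtree rooted at H contains: A, D, G, H
Count = 4

Answer: 4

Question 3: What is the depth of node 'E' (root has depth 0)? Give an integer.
Path from root to E: C -> F -> E
Depth = number of edges = 2

Answer: 2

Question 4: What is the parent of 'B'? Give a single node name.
Answer: F

Derivation:
Scan adjacency: B appears as child of F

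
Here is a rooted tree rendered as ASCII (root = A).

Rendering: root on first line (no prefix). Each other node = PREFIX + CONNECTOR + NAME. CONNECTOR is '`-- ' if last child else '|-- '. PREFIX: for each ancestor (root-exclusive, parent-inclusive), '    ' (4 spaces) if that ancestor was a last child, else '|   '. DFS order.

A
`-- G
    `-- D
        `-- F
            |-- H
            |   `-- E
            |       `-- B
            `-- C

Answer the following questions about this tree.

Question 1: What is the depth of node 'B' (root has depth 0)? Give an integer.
Answer: 6

Derivation:
Path from root to B: A -> G -> D -> F -> H -> E -> B
Depth = number of edges = 6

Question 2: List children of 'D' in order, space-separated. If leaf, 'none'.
Node D's children (from adjacency): F

Answer: F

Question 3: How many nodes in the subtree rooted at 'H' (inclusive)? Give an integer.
Answer: 3

Derivation:
Subtree rooted at H contains: B, E, H
Count = 3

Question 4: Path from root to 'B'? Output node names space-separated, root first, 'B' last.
Answer: A G D F H E B

Derivation:
Walk down from root: A -> G -> D -> F -> H -> E -> B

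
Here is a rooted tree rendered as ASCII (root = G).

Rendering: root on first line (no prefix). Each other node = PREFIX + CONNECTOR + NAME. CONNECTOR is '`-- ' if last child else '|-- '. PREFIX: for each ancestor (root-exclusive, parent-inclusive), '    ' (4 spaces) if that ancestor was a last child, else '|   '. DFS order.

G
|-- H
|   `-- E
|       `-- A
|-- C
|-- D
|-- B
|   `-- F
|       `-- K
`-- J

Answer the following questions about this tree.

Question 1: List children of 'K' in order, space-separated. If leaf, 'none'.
Node K's children (from adjacency): (leaf)

Answer: none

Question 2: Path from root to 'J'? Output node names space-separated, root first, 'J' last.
Walk down from root: G -> J

Answer: G J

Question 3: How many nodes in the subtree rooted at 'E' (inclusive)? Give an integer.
Answer: 2

Derivation:
Subtree rooted at E contains: A, E
Count = 2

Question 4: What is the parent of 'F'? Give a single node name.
Answer: B

Derivation:
Scan adjacency: F appears as child of B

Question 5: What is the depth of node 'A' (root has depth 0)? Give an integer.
Answer: 3

Derivation:
Path from root to A: G -> H -> E -> A
Depth = number of edges = 3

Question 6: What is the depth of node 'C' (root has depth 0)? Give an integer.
Path from root to C: G -> C
Depth = number of edges = 1

Answer: 1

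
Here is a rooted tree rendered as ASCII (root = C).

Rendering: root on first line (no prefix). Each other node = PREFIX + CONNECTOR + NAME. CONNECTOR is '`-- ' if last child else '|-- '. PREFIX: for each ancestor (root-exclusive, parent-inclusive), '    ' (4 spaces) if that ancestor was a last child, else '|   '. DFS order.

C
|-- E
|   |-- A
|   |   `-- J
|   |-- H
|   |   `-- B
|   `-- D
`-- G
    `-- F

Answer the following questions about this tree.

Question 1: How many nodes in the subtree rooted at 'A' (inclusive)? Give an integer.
Subtree rooted at A contains: A, J
Count = 2

Answer: 2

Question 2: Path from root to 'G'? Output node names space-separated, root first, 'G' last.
Answer: C G

Derivation:
Walk down from root: C -> G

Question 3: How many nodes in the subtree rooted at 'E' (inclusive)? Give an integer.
Answer: 6

Derivation:
Subtree rooted at E contains: A, B, D, E, H, J
Count = 6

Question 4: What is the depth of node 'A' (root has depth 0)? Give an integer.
Answer: 2

Derivation:
Path from root to A: C -> E -> A
Depth = number of edges = 2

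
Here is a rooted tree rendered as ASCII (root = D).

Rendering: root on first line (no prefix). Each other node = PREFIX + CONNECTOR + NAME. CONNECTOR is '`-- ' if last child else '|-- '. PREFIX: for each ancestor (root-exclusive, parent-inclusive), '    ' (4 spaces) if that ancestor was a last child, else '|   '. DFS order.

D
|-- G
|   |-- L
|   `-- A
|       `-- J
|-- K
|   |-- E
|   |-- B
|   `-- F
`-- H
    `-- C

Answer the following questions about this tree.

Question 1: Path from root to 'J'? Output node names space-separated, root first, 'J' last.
Walk down from root: D -> G -> A -> J

Answer: D G A J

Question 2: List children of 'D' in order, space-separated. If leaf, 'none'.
Answer: G K H

Derivation:
Node D's children (from adjacency): G, K, H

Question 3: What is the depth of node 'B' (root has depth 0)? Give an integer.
Path from root to B: D -> K -> B
Depth = number of edges = 2

Answer: 2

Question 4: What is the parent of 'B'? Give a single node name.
Scan adjacency: B appears as child of K

Answer: K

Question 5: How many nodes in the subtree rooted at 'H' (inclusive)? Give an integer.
Answer: 2

Derivation:
Subtree rooted at H contains: C, H
Count = 2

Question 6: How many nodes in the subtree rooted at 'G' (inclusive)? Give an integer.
Subtree rooted at G contains: A, G, J, L
Count = 4

Answer: 4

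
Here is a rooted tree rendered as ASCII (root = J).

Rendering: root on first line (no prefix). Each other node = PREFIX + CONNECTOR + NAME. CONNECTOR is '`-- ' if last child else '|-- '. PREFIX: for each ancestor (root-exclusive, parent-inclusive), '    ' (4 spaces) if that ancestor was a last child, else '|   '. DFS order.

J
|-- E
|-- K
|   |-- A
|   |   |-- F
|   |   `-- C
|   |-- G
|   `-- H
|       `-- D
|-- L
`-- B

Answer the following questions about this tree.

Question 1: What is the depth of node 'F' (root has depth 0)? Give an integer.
Answer: 3

Derivation:
Path from root to F: J -> K -> A -> F
Depth = number of edges = 3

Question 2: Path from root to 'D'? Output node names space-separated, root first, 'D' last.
Walk down from root: J -> K -> H -> D

Answer: J K H D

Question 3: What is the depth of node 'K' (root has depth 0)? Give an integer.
Answer: 1

Derivation:
Path from root to K: J -> K
Depth = number of edges = 1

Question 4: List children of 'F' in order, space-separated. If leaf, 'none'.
Node F's children (from adjacency): (leaf)

Answer: none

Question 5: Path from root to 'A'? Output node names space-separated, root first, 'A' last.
Answer: J K A

Derivation:
Walk down from root: J -> K -> A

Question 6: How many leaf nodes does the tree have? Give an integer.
Answer: 7

Derivation:
Leaves (nodes with no children): B, C, D, E, F, G, L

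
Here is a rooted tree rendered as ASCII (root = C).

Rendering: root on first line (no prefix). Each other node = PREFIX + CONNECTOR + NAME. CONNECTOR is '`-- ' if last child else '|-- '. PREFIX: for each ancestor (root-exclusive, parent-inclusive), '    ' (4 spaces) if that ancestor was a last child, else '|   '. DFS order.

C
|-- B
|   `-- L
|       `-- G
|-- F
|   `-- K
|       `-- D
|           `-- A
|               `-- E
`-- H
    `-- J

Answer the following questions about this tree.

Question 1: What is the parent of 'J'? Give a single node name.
Answer: H

Derivation:
Scan adjacency: J appears as child of H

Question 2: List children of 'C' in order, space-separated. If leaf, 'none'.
Answer: B F H

Derivation:
Node C's children (from adjacency): B, F, H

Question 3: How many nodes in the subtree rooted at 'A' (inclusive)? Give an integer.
Subtree rooted at A contains: A, E
Count = 2

Answer: 2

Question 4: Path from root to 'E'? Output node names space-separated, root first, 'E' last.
Walk down from root: C -> F -> K -> D -> A -> E

Answer: C F K D A E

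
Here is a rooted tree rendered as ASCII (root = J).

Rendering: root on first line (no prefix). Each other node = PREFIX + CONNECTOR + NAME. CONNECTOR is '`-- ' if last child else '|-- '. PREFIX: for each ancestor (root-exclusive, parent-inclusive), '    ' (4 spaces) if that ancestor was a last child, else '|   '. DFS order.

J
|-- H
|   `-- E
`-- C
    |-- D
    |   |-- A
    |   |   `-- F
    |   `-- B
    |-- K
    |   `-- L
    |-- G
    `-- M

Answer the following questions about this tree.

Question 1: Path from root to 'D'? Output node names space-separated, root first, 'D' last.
Answer: J C D

Derivation:
Walk down from root: J -> C -> D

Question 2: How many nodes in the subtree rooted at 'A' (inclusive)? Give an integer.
Subtree rooted at A contains: A, F
Count = 2

Answer: 2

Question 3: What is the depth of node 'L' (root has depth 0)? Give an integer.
Answer: 3

Derivation:
Path from root to L: J -> C -> K -> L
Depth = number of edges = 3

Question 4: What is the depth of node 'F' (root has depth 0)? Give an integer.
Path from root to F: J -> C -> D -> A -> F
Depth = number of edges = 4

Answer: 4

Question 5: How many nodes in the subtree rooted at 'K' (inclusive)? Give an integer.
Answer: 2

Derivation:
Subtree rooted at K contains: K, L
Count = 2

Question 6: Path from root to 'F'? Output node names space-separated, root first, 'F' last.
Walk down from root: J -> C -> D -> A -> F

Answer: J C D A F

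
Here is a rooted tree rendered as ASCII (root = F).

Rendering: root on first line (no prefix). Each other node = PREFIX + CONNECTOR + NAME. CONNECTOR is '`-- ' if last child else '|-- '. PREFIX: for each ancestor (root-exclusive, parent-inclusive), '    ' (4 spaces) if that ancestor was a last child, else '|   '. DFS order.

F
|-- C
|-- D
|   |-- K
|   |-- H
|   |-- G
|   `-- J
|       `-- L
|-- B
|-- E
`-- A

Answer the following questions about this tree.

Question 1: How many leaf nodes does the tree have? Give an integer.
Answer: 8

Derivation:
Leaves (nodes with no children): A, B, C, E, G, H, K, L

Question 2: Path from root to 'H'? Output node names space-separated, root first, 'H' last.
Answer: F D H

Derivation:
Walk down from root: F -> D -> H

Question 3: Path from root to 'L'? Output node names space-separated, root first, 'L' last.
Answer: F D J L

Derivation:
Walk down from root: F -> D -> J -> L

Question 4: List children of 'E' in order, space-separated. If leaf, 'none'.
Node E's children (from adjacency): (leaf)

Answer: none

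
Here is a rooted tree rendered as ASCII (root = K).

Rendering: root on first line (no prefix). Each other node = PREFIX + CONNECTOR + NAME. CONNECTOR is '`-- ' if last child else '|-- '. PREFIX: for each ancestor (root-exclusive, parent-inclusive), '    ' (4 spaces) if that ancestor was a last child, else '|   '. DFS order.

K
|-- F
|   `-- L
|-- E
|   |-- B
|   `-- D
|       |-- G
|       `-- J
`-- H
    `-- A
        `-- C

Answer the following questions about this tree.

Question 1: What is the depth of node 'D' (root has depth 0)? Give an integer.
Answer: 2

Derivation:
Path from root to D: K -> E -> D
Depth = number of edges = 2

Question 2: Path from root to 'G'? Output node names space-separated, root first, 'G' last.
Answer: K E D G

Derivation:
Walk down from root: K -> E -> D -> G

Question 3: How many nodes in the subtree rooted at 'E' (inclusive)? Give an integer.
Answer: 5

Derivation:
Subtree rooted at E contains: B, D, E, G, J
Count = 5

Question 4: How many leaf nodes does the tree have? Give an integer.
Answer: 5

Derivation:
Leaves (nodes with no children): B, C, G, J, L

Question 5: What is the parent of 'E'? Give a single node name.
Answer: K

Derivation:
Scan adjacency: E appears as child of K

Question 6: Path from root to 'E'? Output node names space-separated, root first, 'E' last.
Answer: K E

Derivation:
Walk down from root: K -> E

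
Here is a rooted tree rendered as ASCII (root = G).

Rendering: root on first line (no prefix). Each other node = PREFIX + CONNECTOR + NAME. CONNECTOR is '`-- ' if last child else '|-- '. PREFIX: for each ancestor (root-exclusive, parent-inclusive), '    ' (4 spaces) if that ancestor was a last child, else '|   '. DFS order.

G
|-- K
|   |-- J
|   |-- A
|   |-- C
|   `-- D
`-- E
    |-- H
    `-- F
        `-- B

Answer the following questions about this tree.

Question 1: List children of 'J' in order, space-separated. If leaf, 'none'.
Node J's children (from adjacency): (leaf)

Answer: none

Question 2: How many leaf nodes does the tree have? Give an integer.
Answer: 6

Derivation:
Leaves (nodes with no children): A, B, C, D, H, J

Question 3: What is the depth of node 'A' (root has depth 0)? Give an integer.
Answer: 2

Derivation:
Path from root to A: G -> K -> A
Depth = number of edges = 2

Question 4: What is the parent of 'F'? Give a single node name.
Answer: E

Derivation:
Scan adjacency: F appears as child of E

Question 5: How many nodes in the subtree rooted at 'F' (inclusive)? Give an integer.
Answer: 2

Derivation:
Subtree rooted at F contains: B, F
Count = 2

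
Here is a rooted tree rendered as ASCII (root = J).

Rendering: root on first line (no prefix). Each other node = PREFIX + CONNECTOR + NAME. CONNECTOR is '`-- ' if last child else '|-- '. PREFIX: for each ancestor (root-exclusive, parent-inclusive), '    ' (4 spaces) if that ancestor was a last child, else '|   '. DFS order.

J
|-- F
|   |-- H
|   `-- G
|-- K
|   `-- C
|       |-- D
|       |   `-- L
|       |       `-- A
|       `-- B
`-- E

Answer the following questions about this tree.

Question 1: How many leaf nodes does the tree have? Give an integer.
Answer: 5

Derivation:
Leaves (nodes with no children): A, B, E, G, H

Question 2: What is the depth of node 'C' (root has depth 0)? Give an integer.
Path from root to C: J -> K -> C
Depth = number of edges = 2

Answer: 2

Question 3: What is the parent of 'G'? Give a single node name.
Scan adjacency: G appears as child of F

Answer: F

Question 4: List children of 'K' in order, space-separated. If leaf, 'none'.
Node K's children (from adjacency): C

Answer: C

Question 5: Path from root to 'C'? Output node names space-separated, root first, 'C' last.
Walk down from root: J -> K -> C

Answer: J K C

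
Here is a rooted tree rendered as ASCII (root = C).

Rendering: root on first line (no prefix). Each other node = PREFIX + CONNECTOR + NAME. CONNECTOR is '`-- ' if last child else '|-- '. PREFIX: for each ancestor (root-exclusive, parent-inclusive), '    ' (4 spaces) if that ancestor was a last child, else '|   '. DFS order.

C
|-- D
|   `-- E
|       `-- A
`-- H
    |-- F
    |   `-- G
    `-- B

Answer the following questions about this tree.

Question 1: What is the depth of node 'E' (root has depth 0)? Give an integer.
Answer: 2

Derivation:
Path from root to E: C -> D -> E
Depth = number of edges = 2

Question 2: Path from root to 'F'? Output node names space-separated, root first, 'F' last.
Answer: C H F

Derivation:
Walk down from root: C -> H -> F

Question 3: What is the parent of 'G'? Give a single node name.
Scan adjacency: G appears as child of F

Answer: F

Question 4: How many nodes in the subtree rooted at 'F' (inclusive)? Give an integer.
Subtree rooted at F contains: F, G
Count = 2

Answer: 2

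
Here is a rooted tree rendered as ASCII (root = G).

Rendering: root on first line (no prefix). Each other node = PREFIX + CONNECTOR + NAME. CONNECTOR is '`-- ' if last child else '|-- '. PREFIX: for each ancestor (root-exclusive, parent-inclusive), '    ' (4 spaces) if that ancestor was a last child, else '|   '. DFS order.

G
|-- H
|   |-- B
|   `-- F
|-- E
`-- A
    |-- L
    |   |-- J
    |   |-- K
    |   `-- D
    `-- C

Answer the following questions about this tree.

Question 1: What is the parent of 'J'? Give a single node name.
Answer: L

Derivation:
Scan adjacency: J appears as child of L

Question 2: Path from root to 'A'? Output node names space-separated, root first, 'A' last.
Answer: G A

Derivation:
Walk down from root: G -> A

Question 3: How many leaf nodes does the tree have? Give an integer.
Leaves (nodes with no children): B, C, D, E, F, J, K

Answer: 7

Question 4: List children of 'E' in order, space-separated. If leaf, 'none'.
Node E's children (from adjacency): (leaf)

Answer: none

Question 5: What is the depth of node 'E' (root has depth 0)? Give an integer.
Path from root to E: G -> E
Depth = number of edges = 1

Answer: 1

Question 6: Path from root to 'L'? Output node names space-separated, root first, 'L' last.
Answer: G A L

Derivation:
Walk down from root: G -> A -> L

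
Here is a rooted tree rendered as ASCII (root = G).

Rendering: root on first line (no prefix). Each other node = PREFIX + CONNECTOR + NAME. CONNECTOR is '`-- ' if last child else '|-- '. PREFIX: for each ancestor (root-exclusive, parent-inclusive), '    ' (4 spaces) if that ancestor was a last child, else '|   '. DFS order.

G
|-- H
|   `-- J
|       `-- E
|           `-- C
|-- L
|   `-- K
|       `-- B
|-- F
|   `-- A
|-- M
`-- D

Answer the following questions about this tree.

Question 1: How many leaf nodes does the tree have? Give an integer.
Leaves (nodes with no children): A, B, C, D, M

Answer: 5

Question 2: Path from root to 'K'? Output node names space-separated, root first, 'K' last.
Walk down from root: G -> L -> K

Answer: G L K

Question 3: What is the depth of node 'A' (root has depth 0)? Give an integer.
Answer: 2

Derivation:
Path from root to A: G -> F -> A
Depth = number of edges = 2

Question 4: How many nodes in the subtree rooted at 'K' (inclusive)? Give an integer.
Answer: 2

Derivation:
Subtree rooted at K contains: B, K
Count = 2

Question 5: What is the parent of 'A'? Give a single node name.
Answer: F

Derivation:
Scan adjacency: A appears as child of F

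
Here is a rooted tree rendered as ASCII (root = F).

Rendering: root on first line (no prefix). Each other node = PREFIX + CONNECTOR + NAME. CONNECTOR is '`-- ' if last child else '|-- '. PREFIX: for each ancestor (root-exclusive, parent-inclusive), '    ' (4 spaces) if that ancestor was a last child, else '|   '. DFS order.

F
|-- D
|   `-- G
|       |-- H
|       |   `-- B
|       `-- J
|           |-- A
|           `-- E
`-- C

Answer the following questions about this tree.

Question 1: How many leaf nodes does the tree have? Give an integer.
Leaves (nodes with no children): A, B, C, E

Answer: 4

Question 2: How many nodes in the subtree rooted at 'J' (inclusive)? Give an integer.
Answer: 3

Derivation:
Subtree rooted at J contains: A, E, J
Count = 3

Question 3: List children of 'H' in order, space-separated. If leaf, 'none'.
Answer: B

Derivation:
Node H's children (from adjacency): B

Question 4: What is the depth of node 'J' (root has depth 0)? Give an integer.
Path from root to J: F -> D -> G -> J
Depth = number of edges = 3

Answer: 3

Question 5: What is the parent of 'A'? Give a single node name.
Scan adjacency: A appears as child of J

Answer: J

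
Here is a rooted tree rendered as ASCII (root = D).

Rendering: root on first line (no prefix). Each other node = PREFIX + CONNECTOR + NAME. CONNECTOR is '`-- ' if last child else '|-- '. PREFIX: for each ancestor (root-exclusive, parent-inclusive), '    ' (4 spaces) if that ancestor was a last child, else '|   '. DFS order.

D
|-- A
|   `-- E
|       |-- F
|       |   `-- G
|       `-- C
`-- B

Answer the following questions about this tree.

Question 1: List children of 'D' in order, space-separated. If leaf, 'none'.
Node D's children (from adjacency): A, B

Answer: A B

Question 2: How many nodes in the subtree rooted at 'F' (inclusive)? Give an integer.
Subtree rooted at F contains: F, G
Count = 2

Answer: 2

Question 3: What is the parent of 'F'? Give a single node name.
Answer: E

Derivation:
Scan adjacency: F appears as child of E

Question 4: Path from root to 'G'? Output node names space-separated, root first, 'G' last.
Answer: D A E F G

Derivation:
Walk down from root: D -> A -> E -> F -> G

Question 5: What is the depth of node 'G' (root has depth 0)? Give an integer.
Answer: 4

Derivation:
Path from root to G: D -> A -> E -> F -> G
Depth = number of edges = 4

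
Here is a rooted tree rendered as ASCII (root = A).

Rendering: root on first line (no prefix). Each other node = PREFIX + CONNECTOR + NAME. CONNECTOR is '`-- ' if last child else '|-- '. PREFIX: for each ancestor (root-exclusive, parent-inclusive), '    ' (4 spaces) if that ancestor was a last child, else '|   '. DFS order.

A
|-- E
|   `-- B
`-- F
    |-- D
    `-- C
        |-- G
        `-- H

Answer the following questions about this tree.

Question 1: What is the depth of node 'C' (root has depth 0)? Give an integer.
Path from root to C: A -> F -> C
Depth = number of edges = 2

Answer: 2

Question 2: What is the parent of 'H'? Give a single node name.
Answer: C

Derivation:
Scan adjacency: H appears as child of C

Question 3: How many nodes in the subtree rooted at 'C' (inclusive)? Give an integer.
Answer: 3

Derivation:
Subtree rooted at C contains: C, G, H
Count = 3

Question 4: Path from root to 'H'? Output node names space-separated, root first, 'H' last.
Walk down from root: A -> F -> C -> H

Answer: A F C H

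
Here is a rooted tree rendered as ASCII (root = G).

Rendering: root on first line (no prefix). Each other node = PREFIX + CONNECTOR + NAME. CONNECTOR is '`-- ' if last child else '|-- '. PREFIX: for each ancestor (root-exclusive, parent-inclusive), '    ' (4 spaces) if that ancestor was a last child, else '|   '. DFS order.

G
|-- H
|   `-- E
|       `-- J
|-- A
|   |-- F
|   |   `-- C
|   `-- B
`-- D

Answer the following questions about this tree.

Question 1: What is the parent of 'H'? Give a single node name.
Scan adjacency: H appears as child of G

Answer: G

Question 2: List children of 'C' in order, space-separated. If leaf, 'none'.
Node C's children (from adjacency): (leaf)

Answer: none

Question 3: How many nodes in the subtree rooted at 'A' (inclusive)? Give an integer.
Subtree rooted at A contains: A, B, C, F
Count = 4

Answer: 4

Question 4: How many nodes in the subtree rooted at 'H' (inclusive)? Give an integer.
Subtree rooted at H contains: E, H, J
Count = 3

Answer: 3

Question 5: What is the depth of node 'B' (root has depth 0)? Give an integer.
Answer: 2

Derivation:
Path from root to B: G -> A -> B
Depth = number of edges = 2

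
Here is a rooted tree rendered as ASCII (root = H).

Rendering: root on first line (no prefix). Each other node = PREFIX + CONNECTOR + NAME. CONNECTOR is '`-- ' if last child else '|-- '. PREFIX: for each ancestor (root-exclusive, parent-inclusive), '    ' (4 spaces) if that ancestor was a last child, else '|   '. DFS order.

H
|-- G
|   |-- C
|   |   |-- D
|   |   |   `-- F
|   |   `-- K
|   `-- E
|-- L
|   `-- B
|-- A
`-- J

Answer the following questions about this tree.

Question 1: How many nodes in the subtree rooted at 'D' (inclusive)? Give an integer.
Answer: 2

Derivation:
Subtree rooted at D contains: D, F
Count = 2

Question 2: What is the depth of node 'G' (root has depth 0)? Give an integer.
Path from root to G: H -> G
Depth = number of edges = 1

Answer: 1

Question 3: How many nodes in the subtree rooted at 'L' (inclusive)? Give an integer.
Answer: 2

Derivation:
Subtree rooted at L contains: B, L
Count = 2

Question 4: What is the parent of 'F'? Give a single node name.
Answer: D

Derivation:
Scan adjacency: F appears as child of D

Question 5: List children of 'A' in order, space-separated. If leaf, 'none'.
Node A's children (from adjacency): (leaf)

Answer: none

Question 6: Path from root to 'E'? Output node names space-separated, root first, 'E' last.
Walk down from root: H -> G -> E

Answer: H G E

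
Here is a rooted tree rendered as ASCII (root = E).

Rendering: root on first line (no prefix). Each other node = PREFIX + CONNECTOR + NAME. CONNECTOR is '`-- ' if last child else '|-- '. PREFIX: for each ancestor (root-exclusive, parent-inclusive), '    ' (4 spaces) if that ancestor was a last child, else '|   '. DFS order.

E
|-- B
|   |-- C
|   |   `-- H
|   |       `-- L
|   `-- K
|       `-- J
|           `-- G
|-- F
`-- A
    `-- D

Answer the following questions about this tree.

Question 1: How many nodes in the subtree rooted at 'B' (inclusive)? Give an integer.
Answer: 7

Derivation:
Subtree rooted at B contains: B, C, G, H, J, K, L
Count = 7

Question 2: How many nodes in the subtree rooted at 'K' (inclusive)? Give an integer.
Answer: 3

Derivation:
Subtree rooted at K contains: G, J, K
Count = 3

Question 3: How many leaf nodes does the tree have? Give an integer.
Leaves (nodes with no children): D, F, G, L

Answer: 4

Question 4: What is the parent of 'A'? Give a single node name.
Answer: E

Derivation:
Scan adjacency: A appears as child of E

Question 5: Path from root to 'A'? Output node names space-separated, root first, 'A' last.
Answer: E A

Derivation:
Walk down from root: E -> A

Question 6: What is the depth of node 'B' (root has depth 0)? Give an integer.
Path from root to B: E -> B
Depth = number of edges = 1

Answer: 1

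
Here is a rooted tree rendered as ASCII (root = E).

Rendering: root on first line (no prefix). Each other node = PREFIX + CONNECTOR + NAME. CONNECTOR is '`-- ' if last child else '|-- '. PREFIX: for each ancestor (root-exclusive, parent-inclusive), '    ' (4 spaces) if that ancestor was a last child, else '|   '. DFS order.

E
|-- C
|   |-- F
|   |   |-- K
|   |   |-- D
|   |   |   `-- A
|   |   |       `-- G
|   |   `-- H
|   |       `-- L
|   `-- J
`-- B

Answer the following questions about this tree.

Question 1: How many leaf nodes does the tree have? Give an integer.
Answer: 5

Derivation:
Leaves (nodes with no children): B, G, J, K, L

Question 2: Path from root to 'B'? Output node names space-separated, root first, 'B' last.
Answer: E B

Derivation:
Walk down from root: E -> B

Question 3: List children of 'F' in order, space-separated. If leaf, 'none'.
Answer: K D H

Derivation:
Node F's children (from adjacency): K, D, H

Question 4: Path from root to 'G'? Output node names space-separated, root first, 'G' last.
Answer: E C F D A G

Derivation:
Walk down from root: E -> C -> F -> D -> A -> G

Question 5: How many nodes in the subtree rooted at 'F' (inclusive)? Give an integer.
Answer: 7

Derivation:
Subtree rooted at F contains: A, D, F, G, H, K, L
Count = 7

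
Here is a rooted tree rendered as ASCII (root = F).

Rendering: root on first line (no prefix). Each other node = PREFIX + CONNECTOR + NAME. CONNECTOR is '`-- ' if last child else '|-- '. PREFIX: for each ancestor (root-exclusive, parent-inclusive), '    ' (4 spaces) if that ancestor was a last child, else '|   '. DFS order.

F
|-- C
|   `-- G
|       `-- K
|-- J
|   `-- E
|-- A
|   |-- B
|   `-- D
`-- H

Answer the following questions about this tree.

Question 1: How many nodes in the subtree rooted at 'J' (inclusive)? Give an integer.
Subtree rooted at J contains: E, J
Count = 2

Answer: 2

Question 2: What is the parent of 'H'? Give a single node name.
Answer: F

Derivation:
Scan adjacency: H appears as child of F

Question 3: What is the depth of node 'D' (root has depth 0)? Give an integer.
Path from root to D: F -> A -> D
Depth = number of edges = 2

Answer: 2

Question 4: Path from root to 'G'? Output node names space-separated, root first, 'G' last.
Answer: F C G

Derivation:
Walk down from root: F -> C -> G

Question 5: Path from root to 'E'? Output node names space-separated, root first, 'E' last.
Walk down from root: F -> J -> E

Answer: F J E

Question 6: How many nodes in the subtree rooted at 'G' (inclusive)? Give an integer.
Subtree rooted at G contains: G, K
Count = 2

Answer: 2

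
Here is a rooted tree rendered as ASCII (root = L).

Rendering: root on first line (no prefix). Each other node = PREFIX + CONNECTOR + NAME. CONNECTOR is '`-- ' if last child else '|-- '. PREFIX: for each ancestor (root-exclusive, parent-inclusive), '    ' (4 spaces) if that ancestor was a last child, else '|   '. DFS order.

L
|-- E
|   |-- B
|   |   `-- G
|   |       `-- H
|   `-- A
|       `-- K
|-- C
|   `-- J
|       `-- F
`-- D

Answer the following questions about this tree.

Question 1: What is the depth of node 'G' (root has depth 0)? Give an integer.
Answer: 3

Derivation:
Path from root to G: L -> E -> B -> G
Depth = number of edges = 3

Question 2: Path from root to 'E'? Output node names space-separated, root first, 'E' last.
Walk down from root: L -> E

Answer: L E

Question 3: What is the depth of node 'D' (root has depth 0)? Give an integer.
Answer: 1

Derivation:
Path from root to D: L -> D
Depth = number of edges = 1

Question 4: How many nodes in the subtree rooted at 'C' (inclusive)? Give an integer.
Subtree rooted at C contains: C, F, J
Count = 3

Answer: 3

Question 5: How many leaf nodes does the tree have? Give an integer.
Answer: 4

Derivation:
Leaves (nodes with no children): D, F, H, K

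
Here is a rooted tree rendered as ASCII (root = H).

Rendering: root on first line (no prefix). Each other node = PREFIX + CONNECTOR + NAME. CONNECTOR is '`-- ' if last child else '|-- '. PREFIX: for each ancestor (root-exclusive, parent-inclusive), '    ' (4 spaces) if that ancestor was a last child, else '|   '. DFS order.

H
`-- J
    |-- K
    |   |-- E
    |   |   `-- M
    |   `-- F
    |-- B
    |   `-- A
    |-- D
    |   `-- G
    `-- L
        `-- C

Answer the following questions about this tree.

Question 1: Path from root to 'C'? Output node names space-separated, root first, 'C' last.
Answer: H J L C

Derivation:
Walk down from root: H -> J -> L -> C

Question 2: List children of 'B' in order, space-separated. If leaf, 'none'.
Node B's children (from adjacency): A

Answer: A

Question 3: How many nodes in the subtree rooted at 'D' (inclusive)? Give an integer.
Answer: 2

Derivation:
Subtree rooted at D contains: D, G
Count = 2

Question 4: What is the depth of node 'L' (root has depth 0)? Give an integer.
Answer: 2

Derivation:
Path from root to L: H -> J -> L
Depth = number of edges = 2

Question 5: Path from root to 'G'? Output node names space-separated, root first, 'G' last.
Answer: H J D G

Derivation:
Walk down from root: H -> J -> D -> G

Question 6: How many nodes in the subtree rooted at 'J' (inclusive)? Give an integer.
Answer: 11

Derivation:
Subtree rooted at J contains: A, B, C, D, E, F, G, J, K, L, M
Count = 11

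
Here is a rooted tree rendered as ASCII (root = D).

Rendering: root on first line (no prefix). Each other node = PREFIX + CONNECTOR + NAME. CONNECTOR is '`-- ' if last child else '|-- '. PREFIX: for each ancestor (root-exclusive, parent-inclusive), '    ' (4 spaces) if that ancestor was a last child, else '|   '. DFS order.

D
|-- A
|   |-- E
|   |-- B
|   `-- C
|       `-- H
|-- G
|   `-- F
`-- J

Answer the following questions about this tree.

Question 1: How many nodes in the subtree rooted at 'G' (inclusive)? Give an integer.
Subtree rooted at G contains: F, G
Count = 2

Answer: 2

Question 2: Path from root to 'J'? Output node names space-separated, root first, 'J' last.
Walk down from root: D -> J

Answer: D J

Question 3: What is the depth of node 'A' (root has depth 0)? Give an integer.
Path from root to A: D -> A
Depth = number of edges = 1

Answer: 1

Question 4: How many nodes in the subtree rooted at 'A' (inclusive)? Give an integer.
Answer: 5

Derivation:
Subtree rooted at A contains: A, B, C, E, H
Count = 5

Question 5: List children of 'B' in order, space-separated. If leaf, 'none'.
Answer: none

Derivation:
Node B's children (from adjacency): (leaf)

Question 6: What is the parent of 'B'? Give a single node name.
Answer: A

Derivation:
Scan adjacency: B appears as child of A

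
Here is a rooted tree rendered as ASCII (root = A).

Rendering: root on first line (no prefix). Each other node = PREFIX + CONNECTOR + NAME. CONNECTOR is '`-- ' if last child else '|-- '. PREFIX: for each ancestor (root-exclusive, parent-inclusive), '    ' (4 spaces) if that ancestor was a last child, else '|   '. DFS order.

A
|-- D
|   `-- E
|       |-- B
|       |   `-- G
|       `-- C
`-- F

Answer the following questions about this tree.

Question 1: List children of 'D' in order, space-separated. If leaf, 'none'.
Node D's children (from adjacency): E

Answer: E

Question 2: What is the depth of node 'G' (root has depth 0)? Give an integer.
Answer: 4

Derivation:
Path from root to G: A -> D -> E -> B -> G
Depth = number of edges = 4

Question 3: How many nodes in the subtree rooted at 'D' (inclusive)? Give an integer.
Subtree rooted at D contains: B, C, D, E, G
Count = 5

Answer: 5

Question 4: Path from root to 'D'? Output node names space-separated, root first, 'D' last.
Walk down from root: A -> D

Answer: A D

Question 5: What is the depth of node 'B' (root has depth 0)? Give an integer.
Answer: 3

Derivation:
Path from root to B: A -> D -> E -> B
Depth = number of edges = 3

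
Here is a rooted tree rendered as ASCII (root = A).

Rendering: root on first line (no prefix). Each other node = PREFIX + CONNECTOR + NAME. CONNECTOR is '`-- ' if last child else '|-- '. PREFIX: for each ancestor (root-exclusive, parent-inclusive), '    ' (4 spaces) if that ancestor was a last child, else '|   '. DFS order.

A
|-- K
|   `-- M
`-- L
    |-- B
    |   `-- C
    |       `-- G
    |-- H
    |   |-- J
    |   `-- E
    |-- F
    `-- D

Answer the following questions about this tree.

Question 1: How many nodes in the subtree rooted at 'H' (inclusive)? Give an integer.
Subtree rooted at H contains: E, H, J
Count = 3

Answer: 3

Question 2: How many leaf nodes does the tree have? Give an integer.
Answer: 6

Derivation:
Leaves (nodes with no children): D, E, F, G, J, M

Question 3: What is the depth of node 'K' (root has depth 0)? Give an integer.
Path from root to K: A -> K
Depth = number of edges = 1

Answer: 1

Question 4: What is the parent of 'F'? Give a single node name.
Answer: L

Derivation:
Scan adjacency: F appears as child of L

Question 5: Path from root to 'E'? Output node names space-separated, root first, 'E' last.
Answer: A L H E

Derivation:
Walk down from root: A -> L -> H -> E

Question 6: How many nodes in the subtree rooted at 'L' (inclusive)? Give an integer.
Answer: 9

Derivation:
Subtree rooted at L contains: B, C, D, E, F, G, H, J, L
Count = 9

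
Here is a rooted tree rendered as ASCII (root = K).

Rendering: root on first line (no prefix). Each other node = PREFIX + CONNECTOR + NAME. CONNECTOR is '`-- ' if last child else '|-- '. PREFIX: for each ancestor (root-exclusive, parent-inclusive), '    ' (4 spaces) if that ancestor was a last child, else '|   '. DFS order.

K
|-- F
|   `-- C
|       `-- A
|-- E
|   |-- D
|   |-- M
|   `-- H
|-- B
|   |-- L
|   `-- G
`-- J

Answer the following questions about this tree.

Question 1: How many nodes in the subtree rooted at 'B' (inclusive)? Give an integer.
Answer: 3

Derivation:
Subtree rooted at B contains: B, G, L
Count = 3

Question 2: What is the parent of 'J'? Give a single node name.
Scan adjacency: J appears as child of K

Answer: K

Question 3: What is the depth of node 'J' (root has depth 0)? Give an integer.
Answer: 1

Derivation:
Path from root to J: K -> J
Depth = number of edges = 1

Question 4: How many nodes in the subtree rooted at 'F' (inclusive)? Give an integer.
Subtree rooted at F contains: A, C, F
Count = 3

Answer: 3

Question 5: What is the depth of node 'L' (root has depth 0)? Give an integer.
Path from root to L: K -> B -> L
Depth = number of edges = 2

Answer: 2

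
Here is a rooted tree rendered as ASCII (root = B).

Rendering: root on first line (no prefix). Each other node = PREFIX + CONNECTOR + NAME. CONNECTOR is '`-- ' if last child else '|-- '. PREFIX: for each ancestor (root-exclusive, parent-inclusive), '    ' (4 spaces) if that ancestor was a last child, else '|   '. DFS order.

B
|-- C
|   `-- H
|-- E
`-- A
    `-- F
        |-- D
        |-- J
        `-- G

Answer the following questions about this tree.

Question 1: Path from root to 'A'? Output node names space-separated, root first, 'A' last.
Answer: B A

Derivation:
Walk down from root: B -> A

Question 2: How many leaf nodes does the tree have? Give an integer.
Answer: 5

Derivation:
Leaves (nodes with no children): D, E, G, H, J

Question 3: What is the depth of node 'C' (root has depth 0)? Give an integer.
Path from root to C: B -> C
Depth = number of edges = 1

Answer: 1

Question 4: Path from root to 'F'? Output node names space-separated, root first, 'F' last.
Answer: B A F

Derivation:
Walk down from root: B -> A -> F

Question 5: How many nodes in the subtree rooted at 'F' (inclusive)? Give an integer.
Answer: 4

Derivation:
Subtree rooted at F contains: D, F, G, J
Count = 4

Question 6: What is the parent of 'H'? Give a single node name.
Answer: C

Derivation:
Scan adjacency: H appears as child of C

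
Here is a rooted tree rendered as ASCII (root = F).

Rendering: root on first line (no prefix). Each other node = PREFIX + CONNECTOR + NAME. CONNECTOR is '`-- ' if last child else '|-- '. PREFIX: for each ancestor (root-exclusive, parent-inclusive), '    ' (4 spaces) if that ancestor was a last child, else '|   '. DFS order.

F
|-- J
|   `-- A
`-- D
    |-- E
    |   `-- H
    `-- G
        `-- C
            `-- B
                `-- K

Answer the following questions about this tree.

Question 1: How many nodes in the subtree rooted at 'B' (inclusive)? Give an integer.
Answer: 2

Derivation:
Subtree rooted at B contains: B, K
Count = 2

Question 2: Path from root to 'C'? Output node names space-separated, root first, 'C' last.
Walk down from root: F -> D -> G -> C

Answer: F D G C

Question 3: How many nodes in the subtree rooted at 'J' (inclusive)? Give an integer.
Subtree rooted at J contains: A, J
Count = 2

Answer: 2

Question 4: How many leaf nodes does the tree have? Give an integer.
Answer: 3

Derivation:
Leaves (nodes with no children): A, H, K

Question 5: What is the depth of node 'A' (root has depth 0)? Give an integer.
Answer: 2

Derivation:
Path from root to A: F -> J -> A
Depth = number of edges = 2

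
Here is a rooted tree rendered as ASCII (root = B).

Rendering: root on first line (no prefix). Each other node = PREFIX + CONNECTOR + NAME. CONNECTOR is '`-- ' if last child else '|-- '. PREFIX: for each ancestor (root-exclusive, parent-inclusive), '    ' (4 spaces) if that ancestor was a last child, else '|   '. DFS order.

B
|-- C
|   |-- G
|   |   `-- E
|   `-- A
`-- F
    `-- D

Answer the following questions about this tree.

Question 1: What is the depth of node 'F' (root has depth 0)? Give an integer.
Answer: 1

Derivation:
Path from root to F: B -> F
Depth = number of edges = 1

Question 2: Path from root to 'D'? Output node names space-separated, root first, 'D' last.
Answer: B F D

Derivation:
Walk down from root: B -> F -> D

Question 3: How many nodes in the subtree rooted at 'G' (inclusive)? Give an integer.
Subtree rooted at G contains: E, G
Count = 2

Answer: 2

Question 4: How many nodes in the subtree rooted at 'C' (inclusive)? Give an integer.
Subtree rooted at C contains: A, C, E, G
Count = 4

Answer: 4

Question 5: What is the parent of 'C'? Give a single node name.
Scan adjacency: C appears as child of B

Answer: B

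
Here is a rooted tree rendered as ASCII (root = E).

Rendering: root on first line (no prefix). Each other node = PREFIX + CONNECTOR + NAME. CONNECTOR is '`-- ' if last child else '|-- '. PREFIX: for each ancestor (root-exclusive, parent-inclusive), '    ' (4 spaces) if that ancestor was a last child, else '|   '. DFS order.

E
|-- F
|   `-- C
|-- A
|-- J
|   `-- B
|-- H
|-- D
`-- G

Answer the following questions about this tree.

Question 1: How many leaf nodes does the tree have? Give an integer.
Answer: 6

Derivation:
Leaves (nodes with no children): A, B, C, D, G, H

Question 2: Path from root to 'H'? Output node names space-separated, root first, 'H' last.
Walk down from root: E -> H

Answer: E H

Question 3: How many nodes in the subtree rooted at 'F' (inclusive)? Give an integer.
Subtree rooted at F contains: C, F
Count = 2

Answer: 2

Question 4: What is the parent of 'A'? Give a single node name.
Scan adjacency: A appears as child of E

Answer: E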